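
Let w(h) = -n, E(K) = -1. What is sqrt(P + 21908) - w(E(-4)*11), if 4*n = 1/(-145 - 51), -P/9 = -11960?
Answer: -1/784 + 2*sqrt(32387) ≈ 359.93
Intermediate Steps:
P = 107640 (P = -9*(-11960) = 107640)
n = -1/784 (n = 1/(4*(-145 - 51)) = (1/4)/(-196) = (1/4)*(-1/196) = -1/784 ≈ -0.0012755)
w(h) = 1/784 (w(h) = -1*(-1/784) = 1/784)
sqrt(P + 21908) - w(E(-4)*11) = sqrt(107640 + 21908) - 1*1/784 = sqrt(129548) - 1/784 = 2*sqrt(32387) - 1/784 = -1/784 + 2*sqrt(32387)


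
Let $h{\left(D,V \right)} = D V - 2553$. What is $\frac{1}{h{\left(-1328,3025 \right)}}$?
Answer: $- \frac{1}{4019753} \approx -2.4877 \cdot 10^{-7}$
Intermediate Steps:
$h{\left(D,V \right)} = -2553 + D V$
$\frac{1}{h{\left(-1328,3025 \right)}} = \frac{1}{-2553 - 4017200} = \frac{1}{-4019753} = - \frac{1}{4019753}$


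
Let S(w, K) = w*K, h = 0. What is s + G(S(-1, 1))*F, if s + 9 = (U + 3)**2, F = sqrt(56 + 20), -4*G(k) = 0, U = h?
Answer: 0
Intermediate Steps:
U = 0
S(w, K) = K*w
G(k) = 0 (G(k) = -1/4*0 = 0)
F = 2*sqrt(19) (F = sqrt(76) = 2*sqrt(19) ≈ 8.7178)
s = 0 (s = -9 + (0 + 3)**2 = -9 + 3**2 = -9 + 9 = 0)
s + G(S(-1, 1))*F = 0 + 0*(2*sqrt(19)) = 0 + 0 = 0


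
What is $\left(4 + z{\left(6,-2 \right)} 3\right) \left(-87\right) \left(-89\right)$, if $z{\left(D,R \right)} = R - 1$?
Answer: $-38715$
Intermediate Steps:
$z{\left(D,R \right)} = -1 + R$ ($z{\left(D,R \right)} = R - 1 = -1 + R$)
$\left(4 + z{\left(6,-2 \right)} 3\right) \left(-87\right) \left(-89\right) = \left(4 + \left(-1 - 2\right) 3\right) \left(-87\right) \left(-89\right) = \left(4 - 9\right) \left(-87\right) \left(-89\right) = \left(-5\right) \left(-87\right) \left(-89\right) = 435 \left(-89\right) = -38715$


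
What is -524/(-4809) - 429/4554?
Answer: 3265/221214 ≈ 0.014759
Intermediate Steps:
-524/(-4809) - 429/4554 = -524*(-1/4809) - 429*1/4554 = 524/4809 - 13/138 = 3265/221214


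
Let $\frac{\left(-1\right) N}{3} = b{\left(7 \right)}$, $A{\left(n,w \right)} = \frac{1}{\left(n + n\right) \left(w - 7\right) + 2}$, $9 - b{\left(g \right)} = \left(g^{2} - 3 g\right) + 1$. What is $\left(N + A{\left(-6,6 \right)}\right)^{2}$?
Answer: $\frac{707281}{196} \approx 3608.6$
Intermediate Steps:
$b{\left(g \right)} = 8 - g^{2} + 3 g$ ($b{\left(g \right)} = 9 - \left(\left(g^{2} - 3 g\right) + 1\right) = 9 - \left(1 + g^{2} - 3 g\right) = 8 - g^{2} + 3 g$)
$A{\left(n,w \right)} = \frac{1}{2 + 2 n \left(-7 + w\right)}$ ($A{\left(n,w \right)} = \frac{1}{2 n \left(-7 + w\right) + 2} = \frac{1}{2 + 2 n \left(-7 + w\right)}$)
$N = 60$ ($N = - 3 \left(8 - 7^{2} + 3 \cdot 7\right) = - 3 \left(8 - 49 + 21\right) = \left(-3\right) \left(-20\right) = 60$)
$\left(N + A{\left(-6,6 \right)}\right)^{2} = \left(60 + \frac{1}{2 \left(1 - -42 - 36\right)}\right)^{2} = \left(60 + \frac{1}{2 \left(1 + 42 - 36\right)}\right)^{2} = \left(60 + \frac{1}{2 \cdot 7}\right)^{2} = \left(60 + \frac{1}{2} \cdot \frac{1}{7}\right)^{2} = \left(60 + \frac{1}{14}\right)^{2} = \left(\frac{841}{14}\right)^{2} = \frac{707281}{196}$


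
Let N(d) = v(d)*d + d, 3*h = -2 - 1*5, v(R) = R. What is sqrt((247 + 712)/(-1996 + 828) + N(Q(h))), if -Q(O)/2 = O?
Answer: 7*sqrt(401281)/876 ≈ 5.0620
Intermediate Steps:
h = -7/3 (h = (-2 - 1*5)/3 = (-2 - 5)/3 = (1/3)*(-7) = -7/3 ≈ -2.3333)
Q(O) = -2*O
N(d) = d + d**2 (N(d) = d*d + d = d**2 + d = d + d**2)
sqrt((247 + 712)/(-1996 + 828) + N(Q(h))) = sqrt((247 + 712)/(-1996 + 828) + (-2*(-7/3))*(1 - 2*(-7/3))) = sqrt(959/(-1168) + 14*(1 + 14/3)/3) = sqrt(959*(-1/1168) + (14/3)*(17/3)) = sqrt(-959/1168 + 238/9) = sqrt(269353/10512) = 7*sqrt(401281)/876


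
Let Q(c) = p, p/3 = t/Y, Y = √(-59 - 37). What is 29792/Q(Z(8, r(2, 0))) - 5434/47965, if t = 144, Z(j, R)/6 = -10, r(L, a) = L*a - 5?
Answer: -5434/47965 + 7448*I*√6/27 ≈ -0.11329 + 675.7*I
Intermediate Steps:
r(L, a) = -5 + L*a
Z(j, R) = -60 (Z(j, R) = 6*(-10) = -60)
Y = 4*I*√6 (Y = √(-96) = 4*I*√6 ≈ 9.798*I)
p = -18*I*√6 (p = 3*(144/((4*I*√6))) = 3*(144*(-I*√6/24)) = 3*(-6*I*√6) = -18*I*√6 ≈ -44.091*I)
Q(c) = -18*I*√6
29792/Q(Z(8, r(2, 0))) - 5434/47965 = 29792/((-18*I*√6)) - 5434/47965 = 29792*(I*√6/108) - 5434*1/47965 = 7448*I*√6/27 - 5434/47965 = -5434/47965 + 7448*I*√6/27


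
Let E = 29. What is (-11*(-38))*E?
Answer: 12122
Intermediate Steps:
(-11*(-38))*E = -11*(-38)*29 = 418*29 = 12122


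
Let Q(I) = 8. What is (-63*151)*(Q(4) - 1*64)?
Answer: 532728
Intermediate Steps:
(-63*151)*(Q(4) - 1*64) = (-63*151)*(8 - 1*64) = -9513*(8 - 64) = -9513*(-56) = 532728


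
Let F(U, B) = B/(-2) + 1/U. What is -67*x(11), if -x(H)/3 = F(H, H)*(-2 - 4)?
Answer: 71757/11 ≈ 6523.4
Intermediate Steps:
F(U, B) = 1/U - B/2 (F(U, B) = B*(-½) + 1/U = -B/2 + 1/U = 1/U - B/2)
x(H) = -9*H + 18/H (x(H) = -3*(1/H - H/2)*(-2 - 4) = -3*(1/H - H/2)*(-6) = -3*(-6/H + 3*H) = -9*H + 18/H)
-67*x(11) = -67*(-9*11 + 18/11) = -67*(-99 + 18*(1/11)) = -67*(-99 + 18/11) = -67*(-1071/11) = 71757/11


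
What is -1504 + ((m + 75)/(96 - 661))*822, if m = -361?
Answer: -614668/565 ≈ -1087.9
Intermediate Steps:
-1504 + ((m + 75)/(96 - 661))*822 = -1504 + ((-361 + 75)/(96 - 661))*822 = -1504 - 286/(-565)*822 = -1504 - 286*(-1/565)*822 = -1504 + (286/565)*822 = -1504 + 235092/565 = -614668/565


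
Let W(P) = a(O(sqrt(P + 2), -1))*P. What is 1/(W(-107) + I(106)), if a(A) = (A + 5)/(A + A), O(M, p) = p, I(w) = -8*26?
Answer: 1/6 ≈ 0.16667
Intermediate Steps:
I(w) = -208
a(A) = (5 + A)/(2*A) (a(A) = (5 + A)/((2*A)) = (5 + A)*(1/(2*A)) = (5 + A)/(2*A))
W(P) = -2*P (W(P) = ((1/2)*(5 - 1)/(-1))*P = ((1/2)*(-1)*4)*P = -2*P)
1/(W(-107) + I(106)) = 1/(-2*(-107) - 208) = 1/(214 - 208) = 1/6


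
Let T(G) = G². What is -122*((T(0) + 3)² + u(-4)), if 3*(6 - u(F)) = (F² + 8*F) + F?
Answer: -7930/3 ≈ -2643.3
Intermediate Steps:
u(F) = 6 - 3*F - F²/3 (u(F) = 6 - ((F² + 8*F) + F)/3 = 6 - (F² + 9*F)/3 = 6 + (-3*F - F²/3) = 6 - 3*F - F²/3)
-122*((T(0) + 3)² + u(-4)) = -122*((0² + 3)² + (6 - 3*(-4) - ⅓*(-4)²)) = -122*((0 + 3)² + (6 + 12 - ⅓*16)) = -122*(3² + (6 + 12 - 16/3)) = -122*(9 + 38/3) = -122*65/3 = -7930/3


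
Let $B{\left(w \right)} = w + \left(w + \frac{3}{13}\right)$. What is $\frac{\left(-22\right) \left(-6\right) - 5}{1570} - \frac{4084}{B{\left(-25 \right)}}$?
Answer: $\frac{83436609}{1015790} \approx 82.14$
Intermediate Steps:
$B{\left(w \right)} = \frac{3}{13} + 2 w$ ($B{\left(w \right)} = w + \left(w + 3 \cdot \frac{1}{13}\right) = w + \left(w + \frac{3}{13}\right) = w + \left(\frac{3}{13} + w\right) = \frac{3}{13} + 2 w$)
$\frac{\left(-22\right) \left(-6\right) - 5}{1570} - \frac{4084}{B{\left(-25 \right)}} = \frac{\left(-22\right) \left(-6\right) - 5}{1570} - \frac{4084}{\frac{3}{13} + 2 \left(-25\right)} = \left(132 - 5\right) \frac{1}{1570} - \frac{4084}{\frac{3}{13} - 50} = 127 \cdot \frac{1}{1570} - \frac{4084}{- \frac{647}{13}} = \frac{127}{1570} - - \frac{53092}{647} = \frac{127}{1570} + \frac{53092}{647} = \frac{83436609}{1015790}$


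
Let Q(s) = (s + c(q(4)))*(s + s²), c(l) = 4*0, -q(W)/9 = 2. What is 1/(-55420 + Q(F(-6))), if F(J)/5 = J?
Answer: -1/81520 ≈ -1.2267e-5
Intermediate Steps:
q(W) = -18 (q(W) = -9*2 = -18)
F(J) = 5*J
c(l) = 0
Q(s) = s*(s + s²) (Q(s) = (s + 0)*(s + s²) = s*(s + s²))
1/(-55420 + Q(F(-6))) = 1/(-55420 + (5*(-6))²*(1 + 5*(-6))) = 1/(-55420 + (-30)²*(1 - 30)) = 1/(-55420 + 900*(-29)) = 1/(-55420 - 26100) = 1/(-81520) = -1/81520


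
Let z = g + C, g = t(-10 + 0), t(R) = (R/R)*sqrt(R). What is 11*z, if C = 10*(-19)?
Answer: -2090 + 11*I*sqrt(10) ≈ -2090.0 + 34.785*I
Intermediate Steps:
C = -190
t(R) = sqrt(R) (t(R) = 1*sqrt(R) = sqrt(R))
g = I*sqrt(10) (g = sqrt(-10 + 0) = sqrt(-10) = I*sqrt(10) ≈ 3.1623*I)
z = -190 + I*sqrt(10) (z = I*sqrt(10) - 190 = -190 + I*sqrt(10) ≈ -190.0 + 3.1623*I)
11*z = 11*(-190 + I*sqrt(10)) = -2090 + 11*I*sqrt(10)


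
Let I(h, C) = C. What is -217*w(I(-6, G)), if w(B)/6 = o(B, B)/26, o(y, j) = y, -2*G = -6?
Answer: -1953/13 ≈ -150.23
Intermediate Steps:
G = 3 (G = -½*(-6) = 3)
w(B) = 3*B/13 (w(B) = 6*(B/26) = 3*B/13)
-217*w(I(-6, G)) = -651*3/13 = -217*9/13 = -1953/13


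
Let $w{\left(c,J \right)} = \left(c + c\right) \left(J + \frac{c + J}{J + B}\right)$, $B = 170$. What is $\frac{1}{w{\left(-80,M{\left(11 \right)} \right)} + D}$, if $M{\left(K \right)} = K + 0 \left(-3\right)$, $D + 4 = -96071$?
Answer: $- \frac{181}{17697095} \approx -1.0228 \cdot 10^{-5}$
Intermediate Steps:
$D = -96075$ ($D = -4 - 96071 = -96075$)
$M{\left(K \right)} = K$ ($M{\left(K \right)} = K + 0 = K$)
$w{\left(c,J \right)} = 2 c \left(J + \frac{J + c}{170 + J}\right)$ ($w{\left(c,J \right)} = \left(c + c\right) \left(J + \frac{c + J}{J + 170}\right) = 2 c \left(J + \frac{J + c}{170 + J}\right)$)
$\frac{1}{w{\left(-80,M{\left(11 \right)} \right)} + D} = \frac{1}{2 \left(-80\right) \frac{1}{170 + 11} \left(-80 + 11^{2} + 171 \cdot 11\right) - 96075} = \frac{1}{2 \left(-80\right) \frac{1}{181} \left(-80 + 121 + 1881\right) - 96075} = \frac{1}{2 \left(-80\right) \frac{1}{181} \cdot 1922 - 96075} = \frac{1}{- \frac{307520}{181} - 96075} = \frac{1}{- \frac{17697095}{181}} = - \frac{181}{17697095}$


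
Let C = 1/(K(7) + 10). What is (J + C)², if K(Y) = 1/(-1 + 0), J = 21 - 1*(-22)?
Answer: 150544/81 ≈ 1858.6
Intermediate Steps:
J = 43 (J = 21 + 22 = 43)
K(Y) = -1 (K(Y) = 1/(-1) = -1)
C = ⅑ (C = 1/(-1 + 10) = 1/9 = ⅑ ≈ 0.11111)
(J + C)² = (43 + ⅑)² = (388/9)² = 150544/81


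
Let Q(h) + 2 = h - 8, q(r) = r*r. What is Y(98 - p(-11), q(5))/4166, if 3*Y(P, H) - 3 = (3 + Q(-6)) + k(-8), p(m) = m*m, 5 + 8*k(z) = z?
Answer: -31/33328 ≈ -0.00093015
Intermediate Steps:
q(r) = r²
k(z) = -5/8 + z/8
Q(h) = -10 + h (Q(h) = -2 + (h - 8) = -2 + (-8 + h) = -10 + h)
p(m) = m²
Y(P, H) = -31/8 (Y(P, H) = 1 + ((3 + (-10 - 6)) + (-5/8 + (⅛)*(-8)))/3 = 1 + ((3 - 16) + (-5/8 - 1))/3 = 1 + (-13 - 13/8)/3 = 1 + (⅓)*(-117/8) = 1 - 39/8 = -31/8)
Y(98 - p(-11), q(5))/4166 = -31/8/4166 = -31/8*1/4166 = -31/33328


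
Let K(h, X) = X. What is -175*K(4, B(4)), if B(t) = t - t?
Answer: 0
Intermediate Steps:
B(t) = 0
-175*K(4, B(4)) = -175*0 = 0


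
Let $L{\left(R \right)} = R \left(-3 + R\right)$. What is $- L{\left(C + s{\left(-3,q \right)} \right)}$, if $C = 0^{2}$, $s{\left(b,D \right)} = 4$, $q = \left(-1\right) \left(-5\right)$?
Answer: $-4$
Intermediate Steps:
$q = 5$
$C = 0$
$- L{\left(C + s{\left(-3,q \right)} \right)} = - \left(0 + 4\right) \left(-3 + \left(0 + 4\right)\right) = - 4 \left(-3 + 4\right) = - 4 \cdot 1 = \left(-1\right) 4 = -4$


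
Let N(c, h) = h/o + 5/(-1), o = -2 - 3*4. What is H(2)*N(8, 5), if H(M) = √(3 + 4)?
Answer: -75*√7/14 ≈ -14.174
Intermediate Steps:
o = -14 (o = -2 - 12 = -14)
H(M) = √7
N(c, h) = -5 - h/14 (N(c, h) = h/(-14) + 5/(-1) = h*(-1/14) + 5*(-1) = -h/14 - 5 = -5 - h/14)
H(2)*N(8, 5) = √7*(-5 - 1/14*5) = √7*(-5 - 5/14) = √7*(-75/14) = -75*√7/14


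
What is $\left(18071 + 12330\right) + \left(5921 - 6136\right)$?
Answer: $30186$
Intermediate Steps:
$\left(18071 + 12330\right) + \left(5921 - 6136\right) = 30401 + \left(5921 - 6136\right) = 30401 - 215 = 30186$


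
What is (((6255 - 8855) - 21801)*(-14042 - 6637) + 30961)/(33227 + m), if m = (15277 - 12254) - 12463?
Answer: 504619240/23787 ≈ 21214.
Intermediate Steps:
m = -9440 (m = 3023 - 12463 = -9440)
(((6255 - 8855) - 21801)*(-14042 - 6637) + 30961)/(33227 + m) = (((6255 - 8855) - 21801)*(-14042 - 6637) + 30961)/(33227 - 9440) = ((-2600 - 21801)*(-20679) + 30961)/23787 = (-24401*(-20679) + 30961)*(1/23787) = (504588279 + 30961)*(1/23787) = 504619240*(1/23787) = 504619240/23787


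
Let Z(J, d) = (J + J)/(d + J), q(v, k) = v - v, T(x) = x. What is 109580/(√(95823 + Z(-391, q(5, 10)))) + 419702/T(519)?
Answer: 419702/519 + 21916*√3833/3833 ≈ 1162.7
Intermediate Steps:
q(v, k) = 0
Z(J, d) = 2*J/(J + d) (Z(J, d) = (2*J)/(J + d) = 2*J/(J + d))
109580/(√(95823 + Z(-391, q(5, 10)))) + 419702/T(519) = 109580/(√(95823 + 2*(-391)/(-391 + 0))) + 419702/519 = 109580/(√(95823 + 2*(-391)/(-391))) + 419702*(1/519) = 109580/(√(95823 + 2*(-391)*(-1/391))) + 419702/519 = 109580/(√(95823 + 2)) + 419702/519 = 109580/(√95825) + 419702/519 = 109580/((5*√3833)) + 419702/519 = 109580*(√3833/19165) + 419702/519 = 21916*√3833/3833 + 419702/519 = 419702/519 + 21916*√3833/3833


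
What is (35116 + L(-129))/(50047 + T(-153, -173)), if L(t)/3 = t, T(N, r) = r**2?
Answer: 34729/79976 ≈ 0.43424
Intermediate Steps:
L(t) = 3*t
(35116 + L(-129))/(50047 + T(-153, -173)) = (35116 + 3*(-129))/(50047 + (-173)**2) = (35116 - 387)/(50047 + 29929) = 34729/79976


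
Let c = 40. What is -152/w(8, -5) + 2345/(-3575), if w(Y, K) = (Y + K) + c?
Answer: -128847/30745 ≈ -4.1908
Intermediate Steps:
w(Y, K) = 40 + K + Y (w(Y, K) = (Y + K) + 40 = (K + Y) + 40 = 40 + K + Y)
-152/w(8, -5) + 2345/(-3575) = -152/(40 - 5 + 8) + 2345/(-3575) = -152/43 + 2345*(-1/3575) = -152*1/43 - 469/715 = -152/43 - 469/715 = -128847/30745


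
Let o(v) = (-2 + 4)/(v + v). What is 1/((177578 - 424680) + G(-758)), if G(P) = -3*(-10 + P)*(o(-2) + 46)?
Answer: -1/142270 ≈ -7.0289e-6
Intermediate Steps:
o(v) = 1/v (o(v) = 2/((2*v)) = 2*(1/(2*v)) = 1/v)
G(P) = 1365 - 273*P/2 (G(P) = -3*(-10 + P)*(1/(-2) + 46) = -3*(-10 + P)*(-1/2 + 46) = -3*(-10 + P)*91/2 = -3*(-455 + 91*P/2) = 1365 - 273*P/2)
1/((177578 - 424680) + G(-758)) = 1/((177578 - 424680) + (1365 - 273/2*(-758))) = 1/(-247102 + (1365 + 103467)) = 1/(-247102 + 104832) = 1/(-142270) = -1/142270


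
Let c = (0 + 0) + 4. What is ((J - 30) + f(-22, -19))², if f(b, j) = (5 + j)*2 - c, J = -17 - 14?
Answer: 8649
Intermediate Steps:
J = -31
c = 4 (c = 0 + 4 = 4)
f(b, j) = 6 + 2*j (f(b, j) = (5 + j)*2 - 1*4 = (10 + 2*j) - 4 = 6 + 2*j)
((J - 30) + f(-22, -19))² = ((-31 - 30) + (6 + 2*(-19)))² = (-61 + (6 - 38))² = (-61 - 32)² = (-93)² = 8649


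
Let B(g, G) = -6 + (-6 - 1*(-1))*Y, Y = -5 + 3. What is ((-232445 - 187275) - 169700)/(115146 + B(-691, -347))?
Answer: -58942/11515 ≈ -5.1187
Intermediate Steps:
Y = -2
B(g, G) = 4 (B(g, G) = -6 + (-6 - 1*(-1))*(-2) = -6 + (-6 + 1)*(-2) = -6 - 5*(-2) = -6 + 10 = 4)
((-232445 - 187275) - 169700)/(115146 + B(-691, -347)) = ((-232445 - 187275) - 169700)/(115146 + 4) = (-419720 - 169700)/115150 = -589420*1/115150 = -58942/11515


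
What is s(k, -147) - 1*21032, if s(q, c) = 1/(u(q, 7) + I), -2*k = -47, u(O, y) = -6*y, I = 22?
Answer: -420641/20 ≈ -21032.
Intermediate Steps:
k = 47/2 (k = -½*(-47) = 47/2 ≈ 23.500)
s(q, c) = -1/20 (s(q, c) = 1/(-6*7 + 22) = 1/(-42 + 22) = 1/(-20) = -1/20)
s(k, -147) - 1*21032 = -1/20 - 1*21032 = -1/20 - 21032 = -420641/20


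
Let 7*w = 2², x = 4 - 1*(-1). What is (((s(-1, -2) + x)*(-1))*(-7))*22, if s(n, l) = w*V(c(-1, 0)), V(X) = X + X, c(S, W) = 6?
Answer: 1826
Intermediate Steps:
x = 5 (x = 4 + 1 = 5)
V(X) = 2*X
w = 4/7 (w = (⅐)*2² = (⅐)*4 = 4/7 ≈ 0.57143)
s(n, l) = 48/7 (s(n, l) = 4*(2*6)/7 = (4/7)*12 = 48/7)
(((s(-1, -2) + x)*(-1))*(-7))*22 = (((48/7 + 5)*(-1))*(-7))*22 = (((83/7)*(-1))*(-7))*22 = -83/7*(-7)*22 = 83*22 = 1826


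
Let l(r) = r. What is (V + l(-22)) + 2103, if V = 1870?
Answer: 3951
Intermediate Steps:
(V + l(-22)) + 2103 = (1870 - 22) + 2103 = 1848 + 2103 = 3951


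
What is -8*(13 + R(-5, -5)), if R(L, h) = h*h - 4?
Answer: -272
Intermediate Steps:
R(L, h) = -4 + h² (R(L, h) = h² - 4 = -4 + h²)
-8*(13 + R(-5, -5)) = -8*(13 + (-4 + (-5)²)) = -8*(13 + (-4 + 25)) = -8*(13 + 21) = -8*34 = -272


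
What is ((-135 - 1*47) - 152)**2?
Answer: 111556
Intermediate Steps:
((-135 - 1*47) - 152)**2 = ((-135 - 47) - 152)**2 = (-182 - 152)**2 = (-334)**2 = 111556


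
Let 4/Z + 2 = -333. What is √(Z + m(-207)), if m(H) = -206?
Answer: I*√23119690/335 ≈ 14.353*I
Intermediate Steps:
Z = -4/335 (Z = 4/(-2 - 333) = 4/(-335) = 4*(-1/335) = -4/335 ≈ -0.011940)
√(Z + m(-207)) = √(-4/335 - 206) = √(-69014/335) = I*√23119690/335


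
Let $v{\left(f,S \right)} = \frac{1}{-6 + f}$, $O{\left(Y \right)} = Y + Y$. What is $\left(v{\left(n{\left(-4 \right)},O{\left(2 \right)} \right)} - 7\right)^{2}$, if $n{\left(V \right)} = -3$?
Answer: $\frac{4096}{81} \approx 50.568$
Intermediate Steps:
$O{\left(Y \right)} = 2 Y$
$\left(v{\left(n{\left(-4 \right)},O{\left(2 \right)} \right)} - 7\right)^{2} = \left(\frac{1}{-6 - 3} - 7\right)^{2} = \left(\frac{1}{-9} - 7\right)^{2} = \left(- \frac{1}{9} - 7\right)^{2} = \left(- \frac{64}{9}\right)^{2} = \frac{4096}{81}$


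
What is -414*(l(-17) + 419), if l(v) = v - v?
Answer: -173466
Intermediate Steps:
l(v) = 0
-414*(l(-17) + 419) = -414*(0 + 419) = -414*419 = -173466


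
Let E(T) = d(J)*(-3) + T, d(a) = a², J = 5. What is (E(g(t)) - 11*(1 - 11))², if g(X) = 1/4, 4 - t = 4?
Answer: 19881/16 ≈ 1242.6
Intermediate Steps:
t = 0 (t = 4 - 1*4 = 4 - 4 = 0)
g(X) = ¼
E(T) = -75 + T (E(T) = 5²*(-3) + T = 25*(-3) + T = -75 + T)
(E(g(t)) - 11*(1 - 11))² = ((-75 + ¼) - 11*(1 - 11))² = (-299/4 - 11*(-10))² = (-299/4 + 110)² = (141/4)² = 19881/16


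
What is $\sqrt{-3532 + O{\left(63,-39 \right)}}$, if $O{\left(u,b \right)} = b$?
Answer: $i \sqrt{3571} \approx 59.758 i$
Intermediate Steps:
$\sqrt{-3532 + O{\left(63,-39 \right)}} = \sqrt{-3532 - 39} = \sqrt{-3571} = i \sqrt{3571}$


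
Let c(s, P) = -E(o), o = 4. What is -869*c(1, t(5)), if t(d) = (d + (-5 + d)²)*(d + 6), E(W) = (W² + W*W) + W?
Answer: 31284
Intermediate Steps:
E(W) = W + 2*W² (E(W) = (W² + W²) + W = 2*W² + W = W + 2*W²)
t(d) = (6 + d)*(d + (-5 + d)²) (t(d) = (d + (-5 + d)²)*(6 + d) = (6 + d)*(d + (-5 + d)²))
c(s, P) = -36 (c(s, P) = -4*(1 + 2*4) = -4*(1 + 8) = -4*9 = -1*36 = -36)
-869*c(1, t(5)) = -869*(-36) = 31284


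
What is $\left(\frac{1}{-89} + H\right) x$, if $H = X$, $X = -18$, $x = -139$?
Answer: $\frac{222817}{89} \approx 2503.6$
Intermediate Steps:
$H = -18$
$\left(\frac{1}{-89} + H\right) x = \left(\frac{1}{-89} - 18\right) \left(-139\right) = \left(- \frac{1}{89} - 18\right) \left(-139\right) = \left(- \frac{1603}{89}\right) \left(-139\right) = \frac{222817}{89}$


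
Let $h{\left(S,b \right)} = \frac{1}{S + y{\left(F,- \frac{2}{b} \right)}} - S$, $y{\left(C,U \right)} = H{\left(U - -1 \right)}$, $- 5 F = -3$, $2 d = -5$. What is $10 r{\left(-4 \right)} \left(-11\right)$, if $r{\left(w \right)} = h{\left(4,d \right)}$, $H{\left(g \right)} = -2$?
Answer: $385$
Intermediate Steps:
$d = - \frac{5}{2}$ ($d = \frac{1}{2} \left(-5\right) = - \frac{5}{2} \approx -2.5$)
$F = \frac{3}{5}$ ($F = \left(- \frac{1}{5}\right) \left(-3\right) = \frac{3}{5} \approx 0.6$)
$y{\left(C,U \right)} = -2$
$h{\left(S,b \right)} = \frac{1}{-2 + S} - S$ ($h{\left(S,b \right)} = \frac{1}{S - 2} - S = \frac{1}{-2 + S} - S$)
$r{\left(w \right)} = - \frac{7}{2}$ ($r{\left(w \right)} = \frac{1 - 4^{2} + 2 \cdot 4}{-2 + 4} = \frac{1 - 16 + 8}{2} = \frac{1}{2} \left(-7\right) = - \frac{7}{2}$)
$10 r{\left(-4 \right)} \left(-11\right) = 10 \left(- \frac{7}{2}\right) \left(-11\right) = \left(-35\right) \left(-11\right) = 385$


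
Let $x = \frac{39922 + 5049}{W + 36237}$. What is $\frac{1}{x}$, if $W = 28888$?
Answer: $\frac{65125}{44971} \approx 1.4482$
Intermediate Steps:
$x = \frac{44971}{65125}$ ($x = \frac{39922 + 5049}{28888 + 36237} = \frac{44971}{65125} \approx 0.69053$)
$\frac{1}{x} = \frac{1}{\frac{44971}{65125}} = \frac{65125}{44971}$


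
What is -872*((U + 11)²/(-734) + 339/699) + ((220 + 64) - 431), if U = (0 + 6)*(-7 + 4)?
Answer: -43755017/85511 ≈ -511.69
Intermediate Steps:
U = -18 (U = 6*(-3) = -18)
-872*((U + 11)²/(-734) + 339/699) + ((220 + 64) - 431) = -872*((-18 + 11)²/(-734) + 339/699) + ((220 + 64) - 431) = -872*((-7)²*(-1/734) + 339*(1/699)) + (284 - 431) = -872*(49*(-1/734) + 113/233) - 147 = -872*(-49/734 + 113/233) - 147 = -872*71525/171022 - 147 = -31184900/85511 - 147 = -43755017/85511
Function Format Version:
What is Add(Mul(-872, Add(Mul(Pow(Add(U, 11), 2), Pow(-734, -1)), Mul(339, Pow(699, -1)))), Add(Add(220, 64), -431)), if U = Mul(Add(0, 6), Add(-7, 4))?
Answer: Rational(-43755017, 85511) ≈ -511.69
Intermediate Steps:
U = -18 (U = Mul(6, -3) = -18)
Add(Mul(-872, Add(Mul(Pow(Add(U, 11), 2), Pow(-734, -1)), Mul(339, Pow(699, -1)))), Add(Add(220, 64), -431)) = Add(Mul(-872, Add(Mul(Pow(Add(-18, 11), 2), Pow(-734, -1)), Mul(339, Pow(699, -1)))), Add(Add(220, 64), -431)) = Add(Mul(-872, Add(Mul(Pow(-7, 2), Rational(-1, 734)), Mul(339, Rational(1, 699)))), Add(284, -431)) = Add(Mul(-872, Add(Mul(49, Rational(-1, 734)), Rational(113, 233))), -147) = Add(Mul(-872, Add(Rational(-49, 734), Rational(113, 233))), -147) = Add(Mul(-872, Rational(71525, 171022)), -147) = Add(Rational(-31184900, 85511), -147) = Rational(-43755017, 85511)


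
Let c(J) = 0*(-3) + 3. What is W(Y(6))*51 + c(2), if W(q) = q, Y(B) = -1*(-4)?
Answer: 207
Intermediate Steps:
Y(B) = 4
c(J) = 3 (c(J) = 0 + 3 = 3)
W(Y(6))*51 + c(2) = 4*51 + 3 = 204 + 3 = 207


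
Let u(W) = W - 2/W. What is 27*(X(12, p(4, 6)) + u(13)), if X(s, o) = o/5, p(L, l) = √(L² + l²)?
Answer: 4509/13 + 54*√13/5 ≈ 385.79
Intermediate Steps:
X(s, o) = o/5 (X(s, o) = o*(⅕) = o/5)
27*(X(12, p(4, 6)) + u(13)) = 27*(√(4² + 6²)/5 + (13 - 2/13)) = 27*(√(16 + 36)/5 + (13 - 2*1/13)) = 27*(√52/5 + (13 - 2/13)) = 27*((2*√13)/5 + 167/13) = 27*(2*√13/5 + 167/13) = 27*(167/13 + 2*√13/5) = 4509/13 + 54*√13/5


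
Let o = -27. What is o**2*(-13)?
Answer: -9477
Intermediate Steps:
o**2*(-13) = (-27)**2*(-13) = 729*(-13) = -9477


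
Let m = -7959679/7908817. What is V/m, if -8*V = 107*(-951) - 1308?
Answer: -116446032015/9096776 ≈ -12801.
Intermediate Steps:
V = 103065/8 (V = -(107*(-951) - 1308)/8 = -(-101757 - 1308)/8 = -1/8*(-103065) = 103065/8 ≈ 12883.)
m = -1137097/1129831 (m = -7959679*1/7908817 = -1137097/1129831 ≈ -1.0064)
V/m = 103065/(8*(-1137097/1129831)) = (103065/8)*(-1129831/1137097) = -116446032015/9096776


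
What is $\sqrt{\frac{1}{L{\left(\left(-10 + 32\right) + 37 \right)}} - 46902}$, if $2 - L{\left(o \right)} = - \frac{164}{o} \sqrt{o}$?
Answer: $\frac{\sqrt{-11068754 - 15383856 \sqrt{59}}}{2 \sqrt{59 + 82 \sqrt{59}}} \approx 216.57 i$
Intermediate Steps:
$L{\left(o \right)} = 2 + \frac{164}{\sqrt{o}}$ ($L{\left(o \right)} = 2 - - \frac{164}{o} \sqrt{o} = 2 - - \frac{164}{\sqrt{o}} = 2 + \frac{164}{\sqrt{o}}$)
$\sqrt{\frac{1}{L{\left(\left(-10 + 32\right) + 37 \right)}} - 46902} = \sqrt{\frac{1}{2 + \frac{164}{\sqrt{\left(-10 + 32\right) + 37}}} - 46902} = \sqrt{\frac{1}{2 + \frac{164}{\sqrt{22 + 37}}} - 46902} = \sqrt{\frac{1}{2 + \frac{164}{\sqrt{59}}} - 46902} = \sqrt{\frac{1}{2 + 164 \frac{\sqrt{59}}{59}} - 46902} = \sqrt{\frac{1}{2 + \frac{164 \sqrt{59}}{59}} - 46902} = \sqrt{-46902 + \frac{1}{2 + \frac{164 \sqrt{59}}{59}}}$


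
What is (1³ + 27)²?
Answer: 784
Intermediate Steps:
(1³ + 27)² = (1 + 27)² = 28² = 784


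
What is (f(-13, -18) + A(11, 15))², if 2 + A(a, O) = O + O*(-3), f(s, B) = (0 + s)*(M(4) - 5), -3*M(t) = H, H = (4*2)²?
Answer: 866761/9 ≈ 96307.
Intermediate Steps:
H = 64 (H = 8² = 64)
M(t) = -64/3 (M(t) = -⅓*64 = -64/3)
f(s, B) = -79*s/3 (f(s, B) = (0 + s)*(-64/3 - 5) = s*(-79/3) = -79*s/3)
A(a, O) = -2 - 2*O (A(a, O) = -2 + (O + O*(-3)) = -2 + (O - 3*O) = -2 - 2*O)
(f(-13, -18) + A(11, 15))² = (-79/3*(-13) + (-2 - 2*15))² = (1027/3 + (-2 - 30))² = (1027/3 - 32)² = (931/3)² = 866761/9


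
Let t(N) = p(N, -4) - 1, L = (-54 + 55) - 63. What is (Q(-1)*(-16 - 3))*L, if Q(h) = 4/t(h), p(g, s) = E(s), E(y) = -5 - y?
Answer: -2356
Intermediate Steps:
L = -62 (L = 1 - 63 = -62)
p(g, s) = -5 - s
t(N) = -2 (t(N) = (-5 - 1*(-4)) - 1 = (-5 + 4) - 1 = -1 - 1 = -2)
Q(h) = -2 (Q(h) = 4/(-2) = 4*(-1/2) = -2)
(Q(-1)*(-16 - 3))*L = -2*(-16 - 3)*(-62) = -2*(-19)*(-62) = 38*(-62) = -2356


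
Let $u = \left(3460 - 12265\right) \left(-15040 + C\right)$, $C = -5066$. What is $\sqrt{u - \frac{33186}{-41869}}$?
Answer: $\frac{2 \sqrt{77585439703780191}}{41869} \approx 13305.0$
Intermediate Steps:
$u = 177033330$ ($u = \left(3460 - 12265\right) \left(-15040 - 5066\right) = \left(-8805\right) \left(-20106\right) = 177033330$)
$\sqrt{u - \frac{33186}{-41869}} = \sqrt{177033330 - \frac{33186}{-41869}} = \sqrt{177033330 - - \frac{33186}{41869}} = \sqrt{177033330 + \frac{33186}{41869}} = \sqrt{\frac{7412208526956}{41869}} = \frac{2 \sqrt{77585439703780191}}{41869}$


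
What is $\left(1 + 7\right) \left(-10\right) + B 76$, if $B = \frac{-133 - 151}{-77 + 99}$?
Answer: $- \frac{11672}{11} \approx -1061.1$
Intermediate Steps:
$B = - \frac{142}{11}$ ($B = - \frac{284}{22} = \left(-284\right) \frac{1}{22} = - \frac{142}{11} \approx -12.909$)
$\left(1 + 7\right) \left(-10\right) + B 76 = \left(1 + 7\right) \left(-10\right) - \frac{10792}{11} = 8 \left(-10\right) - \frac{10792}{11} = -80 - \frac{10792}{11} = - \frac{11672}{11}$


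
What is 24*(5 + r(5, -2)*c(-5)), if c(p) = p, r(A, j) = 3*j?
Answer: 840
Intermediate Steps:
24*(5 + r(5, -2)*c(-5)) = 24*(5 + (3*(-2))*(-5)) = 24*(5 - 6*(-5)) = 24*(5 + 30) = 24*35 = 840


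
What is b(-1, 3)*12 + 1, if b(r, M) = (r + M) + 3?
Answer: 61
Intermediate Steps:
b(r, M) = 3 + M + r (b(r, M) = (M + r) + 3 = 3 + M + r)
b(-1, 3)*12 + 1 = (3 + 3 - 1)*12 + 1 = 5*12 + 1 = 60 + 1 = 61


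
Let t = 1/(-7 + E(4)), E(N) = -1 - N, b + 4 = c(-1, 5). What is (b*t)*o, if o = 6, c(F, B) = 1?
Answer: 3/2 ≈ 1.5000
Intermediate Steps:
b = -3 (b = -4 + 1 = -3)
t = -1/12 (t = 1/(-7 + (-1 - 1*4)) = 1/(-7 + (-1 - 4)) = 1/(-7 - 5) = 1/(-12) = -1/12 ≈ -0.083333)
(b*t)*o = -3*(-1/12)*6 = (¼)*6 = 3/2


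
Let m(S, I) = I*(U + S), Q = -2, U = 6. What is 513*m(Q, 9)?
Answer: 18468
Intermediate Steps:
m(S, I) = I*(6 + S)
513*m(Q, 9) = 513*(9*(6 - 2)) = 513*(9*4) = 513*36 = 18468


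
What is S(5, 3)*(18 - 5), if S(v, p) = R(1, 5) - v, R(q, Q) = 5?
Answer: 0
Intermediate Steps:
S(v, p) = 5 - v
S(5, 3)*(18 - 5) = (5 - 1*5)*(18 - 5) = (5 - 5)*13 = 0*13 = 0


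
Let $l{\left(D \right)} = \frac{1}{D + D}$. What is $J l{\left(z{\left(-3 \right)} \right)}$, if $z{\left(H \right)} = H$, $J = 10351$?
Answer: $- \frac{10351}{6} \approx -1725.2$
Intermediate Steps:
$l{\left(D \right)} = \frac{1}{2 D}$
$J l{\left(z{\left(-3 \right)} \right)} = 10351 \frac{1}{2 \left(-3\right)} = 10351 \cdot \frac{1}{2} \left(- \frac{1}{3}\right) = 10351 \left(- \frac{1}{6}\right) = - \frac{10351}{6}$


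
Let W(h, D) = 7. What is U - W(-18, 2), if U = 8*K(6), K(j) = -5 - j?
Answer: -95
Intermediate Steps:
U = -88 (U = 8*(-5 - 1*6) = 8*(-5 - 6) = 8*(-11) = -88)
U - W(-18, 2) = -88 - 1*7 = -88 - 7 = -95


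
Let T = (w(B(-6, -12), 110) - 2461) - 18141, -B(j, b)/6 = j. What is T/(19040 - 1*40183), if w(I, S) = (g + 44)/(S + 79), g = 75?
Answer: 556237/570861 ≈ 0.97438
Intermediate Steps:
B(j, b) = -6*j
w(I, S) = 119/(79 + S) (w(I, S) = (75 + 44)/(S + 79) = 119/(79 + S))
T = -556237/27 (T = (119/(79 + 110) - 2461) - 18141 = (119/189 - 2461) - 18141 = (119*(1/189) - 2461) - 18141 = (17/27 - 2461) - 18141 = -66430/27 - 18141 = -556237/27 ≈ -20601.)
T/(19040 - 1*40183) = -556237/(27*(19040 - 1*40183)) = -556237/(27*(19040 - 40183)) = -556237/27/(-21143) = -556237/27*(-1/21143) = 556237/570861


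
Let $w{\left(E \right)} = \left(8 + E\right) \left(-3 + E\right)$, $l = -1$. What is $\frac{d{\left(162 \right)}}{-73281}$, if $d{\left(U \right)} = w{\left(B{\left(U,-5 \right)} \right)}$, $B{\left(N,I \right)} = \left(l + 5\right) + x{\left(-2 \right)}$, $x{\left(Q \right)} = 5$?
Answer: $- \frac{34}{24427} \approx -0.0013919$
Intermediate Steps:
$B{\left(N,I \right)} = 9$ ($B{\left(N,I \right)} = \left(-1 + 5\right) + 5 = 4 + 5 = 9$)
$w{\left(E \right)} = \left(-3 + E\right) \left(8 + E\right)$
$d{\left(U \right)} = 102$ ($d{\left(U \right)} = -24 + 9^{2} + 5 \cdot 9 = -24 + 81 + 45 = 102$)
$\frac{d{\left(162 \right)}}{-73281} = \frac{102}{-73281} = 102 \left(- \frac{1}{73281}\right) = - \frac{34}{24427}$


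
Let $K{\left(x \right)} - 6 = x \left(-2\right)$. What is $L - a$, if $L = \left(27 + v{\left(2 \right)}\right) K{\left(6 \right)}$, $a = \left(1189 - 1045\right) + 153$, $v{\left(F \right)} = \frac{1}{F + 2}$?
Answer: $- \frac{921}{2} \approx -460.5$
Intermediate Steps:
$v{\left(F \right)} = \frac{1}{2 + F}$
$a = 297$ ($a = 144 + 153 = 297$)
$K{\left(x \right)} = 6 - 2 x$ ($K{\left(x \right)} = 6 + x \left(-2\right) = 6 - 2 x$)
$L = - \frac{327}{2}$ ($L = \left(27 + \frac{1}{2 + 2}\right) \left(6 - 12\right) = \left(27 + \frac{1}{4}\right) \left(6 - 12\right) = \left(27 + \frac{1}{4}\right) \left(-6\right) = \frac{109}{4} \left(-6\right) = - \frac{327}{2} \approx -163.5$)
$L - a = - \frac{327}{2} - 297 = - \frac{921}{2}$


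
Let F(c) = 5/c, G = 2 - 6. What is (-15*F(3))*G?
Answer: 100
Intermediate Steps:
G = -4
(-15*F(3))*G = -75/3*(-4) = -15*5/3*(-4) = -25*(-4) = 100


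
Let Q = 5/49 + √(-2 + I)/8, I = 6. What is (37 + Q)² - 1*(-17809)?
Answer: 737747585/38416 ≈ 19204.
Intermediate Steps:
Q = 69/196 (Q = 5/49 + √(-2 + 6)/8 = 5*(1/49) + √4*(⅛) = 5/49 + 2*(⅛) = 5/49 + ¼ = 69/196 ≈ 0.35204)
(37 + Q)² - 1*(-17809) = (37 + 69/196)² - 1*(-17809) = (7321/196)² + 17809 = 53597041/38416 + 17809 = 737747585/38416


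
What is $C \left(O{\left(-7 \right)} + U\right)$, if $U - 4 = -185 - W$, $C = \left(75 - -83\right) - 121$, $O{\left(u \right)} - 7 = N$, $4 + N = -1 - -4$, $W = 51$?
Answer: $-8362$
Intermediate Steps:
$N = -1$ ($N = -4 - -3 = -4 + \left(-1 + 4\right) = -4 + 3 = -1$)
$O{\left(u \right)} = 6$ ($O{\left(u \right)} = 7 - 1 = 6$)
$C = 37$ ($C = \left(75 + 83\right) - 121 = 158 - 121 = 37$)
$U = -232$ ($U = 4 - 236 = -232$)
$C \left(O{\left(-7 \right)} + U\right) = 37 \left(6 - 232\right) = 37 \left(-226\right) = -8362$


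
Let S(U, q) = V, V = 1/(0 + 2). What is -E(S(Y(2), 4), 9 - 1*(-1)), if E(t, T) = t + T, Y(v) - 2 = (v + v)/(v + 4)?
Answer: -21/2 ≈ -10.500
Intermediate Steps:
Y(v) = 2 + 2*v/(4 + v) (Y(v) = 2 + (v + v)/(v + 4) = 2 + (2*v)/(4 + v) = 2 + 2*v/(4 + v))
V = 1/2 ≈ 0.50000
S(U, q) = 1/2
E(t, T) = T + t
-E(S(Y(2), 4), 9 - 1*(-1)) = -((9 - 1*(-1)) + 1/2) = -((9 + 1) + 1/2) = -(10 + 1/2) = -1*21/2 = -21/2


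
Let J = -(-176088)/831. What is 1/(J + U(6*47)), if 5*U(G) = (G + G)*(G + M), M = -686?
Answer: -1385/62822632 ≈ -2.2046e-5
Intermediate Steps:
J = 58696/277 (J = -(-176088)/831 = -232*(-253/277) = 58696/277 ≈ 211.90)
U(G) = 2*G*(-686 + G)/5 (U(G) = ((G + G)*(G - 686))/5 = ((2*G)*(-686 + G))/5 = (2*G*(-686 + G))/5 = 2*G*(-686 + G)/5)
1/(J + U(6*47)) = 1/(58696/277 + 2*(6*47)*(-686 + 6*47)/5) = 1/(58696/277 + (⅖)*282*(-686 + 282)) = 1/(58696/277 + (⅖)*282*(-404)) = 1/(58696/277 - 227856/5) = 1/(-62822632/1385) = -1385/62822632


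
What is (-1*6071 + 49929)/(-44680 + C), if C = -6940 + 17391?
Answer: -43858/34229 ≈ -1.2813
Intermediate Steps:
C = 10451
(-1*6071 + 49929)/(-44680 + C) = (-1*6071 + 49929)/(-44680 + 10451) = (-6071 + 49929)/(-34229) = 43858*(-1/34229) = -43858/34229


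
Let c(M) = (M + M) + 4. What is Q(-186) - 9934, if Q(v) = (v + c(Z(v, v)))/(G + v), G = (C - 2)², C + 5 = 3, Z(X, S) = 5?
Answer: -844304/85 ≈ -9933.0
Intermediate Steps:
C = -2 (C = -5 + 3 = -2)
c(M) = 4 + 2*M (c(M) = 2*M + 4 = 4 + 2*M)
G = 16 (G = (-2 - 2)² = (-4)² = 16)
Q(v) = (14 + v)/(16 + v) (Q(v) = (v + (4 + 2*5))/(16 + v) = (v + (4 + 10))/(16 + v) = (v + 14)/(16 + v) = (14 + v)/(16 + v))
Q(-186) - 9934 = (14 - 186)/(16 - 186) - 9934 = -172/(-170) - 9934 = -1/170*(-172) - 9934 = 86/85 - 9934 = -844304/85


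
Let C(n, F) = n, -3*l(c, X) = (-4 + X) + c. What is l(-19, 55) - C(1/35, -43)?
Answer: -1123/105 ≈ -10.695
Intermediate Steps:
l(c, X) = 4/3 - X/3 - c/3 (l(c, X) = -((-4 + X) + c)/3 = -(-4 + X + c)/3 = 4/3 - X/3 - c/3)
l(-19, 55) - C(1/35, -43) = (4/3 - ⅓*55 - ⅓*(-19)) - 1/35 = (4/3 - 55/3 + 19/3) - 1*1/35 = -32/3 - 1/35 = -1123/105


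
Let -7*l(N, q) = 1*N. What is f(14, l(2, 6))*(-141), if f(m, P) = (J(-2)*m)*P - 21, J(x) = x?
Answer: 1833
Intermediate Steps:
l(N, q) = -N/7
f(m, P) = -21 - 2*P*m (f(m, P) = (-2*m)*P - 21 = -2*P*m - 21 = -21 - 2*P*m)
f(14, l(2, 6))*(-141) = (-21 - 2*(-1/7*2)*14)*(-141) = (-21 - 2*(-2/7)*14)*(-141) = (-21 + 8)*(-141) = -13*(-141) = 1833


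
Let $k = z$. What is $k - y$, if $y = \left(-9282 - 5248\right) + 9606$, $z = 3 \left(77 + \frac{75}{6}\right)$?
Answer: $\frac{10385}{2} \approx 5192.5$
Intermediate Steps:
$z = \frac{537}{2}$ ($z = 3 \left(77 + 75 \cdot \frac{1}{6}\right) = 3 \left(77 + \frac{25}{2}\right) = 3 \cdot \frac{179}{2} = \frac{537}{2} \approx 268.5$)
$k = \frac{537}{2} \approx 268.5$
$y = -4924$ ($y = -14530 + 9606 = -4924$)
$k - y = \frac{537}{2} - -4924 = \frac{537}{2} + 4924 = \frac{10385}{2}$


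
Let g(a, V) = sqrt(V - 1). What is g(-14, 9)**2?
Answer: 8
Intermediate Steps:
g(a, V) = sqrt(-1 + V)
g(-14, 9)**2 = (sqrt(-1 + 9))**2 = (sqrt(8))**2 = (2*sqrt(2))**2 = 8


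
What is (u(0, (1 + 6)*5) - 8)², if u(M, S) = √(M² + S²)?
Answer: 729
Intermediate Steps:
(u(0, (1 + 6)*5) - 8)² = (√(0² + ((1 + 6)*5)²) - 8)² = (√(0 + (7*5)²) - 8)² = (√(0 + 35²) - 8)² = (√(0 + 1225) - 8)² = (√1225 - 8)² = (35 - 8)² = 27² = 729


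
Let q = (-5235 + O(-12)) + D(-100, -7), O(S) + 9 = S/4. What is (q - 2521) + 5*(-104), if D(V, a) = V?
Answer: -8388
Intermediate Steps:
O(S) = -9 + S/4
q = -5347 (q = (-5235 + (-9 + (¼)*(-12))) - 100 = (-5235 + (-9 - 3)) - 100 = (-5235 - 12) - 100 = -5247 - 100 = -5347)
(q - 2521) + 5*(-104) = (-5347 - 2521) + 5*(-104) = -7868 - 520 = -8388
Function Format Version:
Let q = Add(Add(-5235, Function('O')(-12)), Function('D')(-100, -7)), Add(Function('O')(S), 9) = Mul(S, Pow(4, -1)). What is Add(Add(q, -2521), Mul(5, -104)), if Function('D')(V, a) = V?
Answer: -8388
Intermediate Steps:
Function('O')(S) = Add(-9, Mul(Rational(1, 4), S)) (Function('O')(S) = Add(-9, Mul(S, Pow(4, -1))) = Add(-9, Mul(S, Rational(1, 4))) = Add(-9, Mul(Rational(1, 4), S)))
q = -5347 (q = Add(Add(-5235, Add(-9, Mul(Rational(1, 4), -12))), -100) = Add(Add(-5235, Add(-9, -3)), -100) = Add(Add(-5235, -12), -100) = Add(-5247, -100) = -5347)
Add(Add(q, -2521), Mul(5, -104)) = Add(Add(-5347, -2521), Mul(5, -104)) = Add(-7868, -520) = -8388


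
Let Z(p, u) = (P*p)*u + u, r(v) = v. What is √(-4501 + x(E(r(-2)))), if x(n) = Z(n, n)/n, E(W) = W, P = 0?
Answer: 30*I*√5 ≈ 67.082*I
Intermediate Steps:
Z(p, u) = u (Z(p, u) = (0*p)*u + u = 0*u + u = 0 + u = u)
x(n) = 1 (x(n) = n/n = 1)
√(-4501 + x(E(r(-2)))) = √(-4501 + 1) = √(-4500) = 30*I*√5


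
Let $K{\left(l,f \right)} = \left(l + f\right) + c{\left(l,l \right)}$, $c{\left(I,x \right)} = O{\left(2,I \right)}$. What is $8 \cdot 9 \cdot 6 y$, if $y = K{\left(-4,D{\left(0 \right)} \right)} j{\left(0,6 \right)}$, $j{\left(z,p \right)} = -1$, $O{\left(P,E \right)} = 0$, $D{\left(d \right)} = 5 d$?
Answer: $1728$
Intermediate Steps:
$c{\left(I,x \right)} = 0$
$K{\left(l,f \right)} = f + l$ ($K{\left(l,f \right)} = \left(l + f\right) + 0 = \left(f + l\right) + 0 = f + l$)
$y = 4$ ($y = \left(5 \cdot 0 - 4\right) \left(-1\right) = \left(0 - 4\right) \left(-1\right) = \left(-4\right) \left(-1\right) = 4$)
$8 \cdot 9 \cdot 6 y = 8 \cdot 9 \cdot 6 \cdot 4 = 8 \cdot 54 \cdot 4 = 432 \cdot 4 = 1728$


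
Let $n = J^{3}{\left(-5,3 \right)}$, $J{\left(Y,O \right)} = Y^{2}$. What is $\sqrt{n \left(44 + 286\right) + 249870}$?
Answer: $6 \sqrt{150170} \approx 2325.1$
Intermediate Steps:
$n = 15625$ ($n = \left(\left(-5\right)^{2}\right)^{3} = 25^{3} = 15625$)
$\sqrt{n \left(44 + 286\right) + 249870} = \sqrt{15625 \left(44 + 286\right) + 249870} = \sqrt{15625 \cdot 330 + 249870} = \sqrt{5156250 + 249870} = \sqrt{5406120} = 6 \sqrt{150170}$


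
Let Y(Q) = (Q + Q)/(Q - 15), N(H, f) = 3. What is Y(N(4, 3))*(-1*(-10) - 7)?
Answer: -3/2 ≈ -1.5000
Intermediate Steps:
Y(Q) = 2*Q/(-15 + Q) (Y(Q) = (2*Q)/(-15 + Q) = 2*Q/(-15 + Q))
Y(N(4, 3))*(-1*(-10) - 7) = (2*3/(-15 + 3))*(-1*(-10) - 7) = (2*3/(-12))*(10 - 7) = (2*3*(-1/12))*3 = -½*3 = -3/2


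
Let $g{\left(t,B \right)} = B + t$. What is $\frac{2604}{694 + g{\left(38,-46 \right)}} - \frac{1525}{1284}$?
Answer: $\frac{164099}{62916} \approx 2.6082$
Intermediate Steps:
$\frac{2604}{694 + g{\left(38,-46 \right)}} - \frac{1525}{1284} = \frac{2604}{694 + \left(-46 + 38\right)} - \frac{1525}{1284} = \frac{2604}{694 - 8} - \frac{1525}{1284} = \frac{2604}{686} - \frac{1525}{1284} = 2604 \cdot \frac{1}{686} - \frac{1525}{1284} = \frac{186}{49} - \frac{1525}{1284} = \frac{164099}{62916}$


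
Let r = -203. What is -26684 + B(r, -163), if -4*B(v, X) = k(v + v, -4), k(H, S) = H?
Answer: -53165/2 ≈ -26583.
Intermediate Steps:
B(v, X) = -v/2 (B(v, X) = -(v + v)/4 = -v/2)
-26684 + B(r, -163) = -26684 - 1/2*(-203) = -26684 + 203/2 = -53165/2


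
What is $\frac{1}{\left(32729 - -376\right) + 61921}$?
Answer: $\frac{1}{95026} \approx 1.0523 \cdot 10^{-5}$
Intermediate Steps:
$\frac{1}{\left(32729 - -376\right) + 61921} = \frac{1}{\left(32729 + 376\right) + 61921} = \frac{1}{33105 + 61921} = \frac{1}{95026}$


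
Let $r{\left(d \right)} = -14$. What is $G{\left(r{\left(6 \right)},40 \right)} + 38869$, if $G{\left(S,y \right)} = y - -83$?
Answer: $38992$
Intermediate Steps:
$G{\left(S,y \right)} = 83 + y$ ($G{\left(S,y \right)} = y + 83 = 83 + y$)
$G{\left(r{\left(6 \right)},40 \right)} + 38869 = \left(83 + 40\right) + 38869 = 123 + 38869 = 38992$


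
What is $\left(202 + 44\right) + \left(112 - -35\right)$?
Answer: $393$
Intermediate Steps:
$\left(202 + 44\right) + \left(112 - -35\right) = 246 + \left(112 + 35\right) = 246 + 147 = 393$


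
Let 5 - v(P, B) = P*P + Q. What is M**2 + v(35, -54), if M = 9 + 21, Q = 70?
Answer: -390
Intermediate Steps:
v(P, B) = -65 - P**2 (v(P, B) = 5 - (P*P + 70) = 5 - (P**2 + 70) = 5 - (70 + P**2) = 5 + (-70 - P**2) = -65 - P**2)
M = 30
M**2 + v(35, -54) = 30**2 + (-65 - 1*35**2) = 900 + (-65 - 1*1225) = 900 + (-65 - 1225) = 900 - 1290 = -390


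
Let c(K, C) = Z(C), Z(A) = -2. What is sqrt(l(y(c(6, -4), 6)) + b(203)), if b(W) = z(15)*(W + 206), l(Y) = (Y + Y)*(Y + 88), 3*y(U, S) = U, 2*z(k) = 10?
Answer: sqrt(17357)/3 ≈ 43.915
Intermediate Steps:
z(k) = 5 (z(k) = (1/2)*10 = 5)
c(K, C) = -2
y(U, S) = U/3
l(Y) = 2*Y*(88 + Y) (l(Y) = (2*Y)*(88 + Y) = 2*Y*(88 + Y))
b(W) = 1030 + 5*W (b(W) = 5*(W + 206) = 5*(206 + W) = 1030 + 5*W)
sqrt(l(y(c(6, -4), 6)) + b(203)) = sqrt(2*((1/3)*(-2))*(88 + (1/3)*(-2)) + (1030 + 5*203)) = sqrt(2*(-2/3)*(88 - 2/3) + (1030 + 1015)) = sqrt(2*(-2/3)*(262/3) + 2045) = sqrt(-1048/9 + 2045) = sqrt(17357/9) = sqrt(17357)/3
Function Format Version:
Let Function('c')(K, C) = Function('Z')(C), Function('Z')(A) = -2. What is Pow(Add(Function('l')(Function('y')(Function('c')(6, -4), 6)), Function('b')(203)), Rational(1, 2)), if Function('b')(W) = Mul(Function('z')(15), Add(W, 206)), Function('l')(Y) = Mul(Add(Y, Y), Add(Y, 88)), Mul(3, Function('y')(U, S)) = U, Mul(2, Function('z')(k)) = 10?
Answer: Mul(Rational(1, 3), Pow(17357, Rational(1, 2))) ≈ 43.915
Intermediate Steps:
Function('z')(k) = 5 (Function('z')(k) = Mul(Rational(1, 2), 10) = 5)
Function('c')(K, C) = -2
Function('y')(U, S) = Mul(Rational(1, 3), U)
Function('l')(Y) = Mul(2, Y, Add(88, Y)) (Function('l')(Y) = Mul(Mul(2, Y), Add(88, Y)) = Mul(2, Y, Add(88, Y)))
Function('b')(W) = Add(1030, Mul(5, W)) (Function('b')(W) = Mul(5, Add(W, 206)) = Mul(5, Add(206, W)) = Add(1030, Mul(5, W)))
Pow(Add(Function('l')(Function('y')(Function('c')(6, -4), 6)), Function('b')(203)), Rational(1, 2)) = Pow(Add(Mul(2, Mul(Rational(1, 3), -2), Add(88, Mul(Rational(1, 3), -2))), Add(1030, Mul(5, 203))), Rational(1, 2)) = Pow(Add(Mul(2, Rational(-2, 3), Add(88, Rational(-2, 3))), Add(1030, 1015)), Rational(1, 2)) = Pow(Add(Mul(2, Rational(-2, 3), Rational(262, 3)), 2045), Rational(1, 2)) = Pow(Add(Rational(-1048, 9), 2045), Rational(1, 2)) = Pow(Rational(17357, 9), Rational(1, 2)) = Mul(Rational(1, 3), Pow(17357, Rational(1, 2)))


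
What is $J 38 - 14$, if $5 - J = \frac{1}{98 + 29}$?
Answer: $\frac{22314}{127} \approx 175.7$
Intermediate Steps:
$J = \frac{634}{127}$ ($J = 5 - \frac{1}{98 + 29} = 5 - \frac{1}{127} = \frac{634}{127} \approx 4.9921$)
$J 38 - 14 = \frac{634}{127} \cdot 38 - 14 = \frac{24092}{127} - 14 = \frac{22314}{127}$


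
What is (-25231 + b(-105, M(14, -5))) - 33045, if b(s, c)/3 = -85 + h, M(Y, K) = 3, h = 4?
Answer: -58519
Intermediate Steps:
b(s, c) = -243 (b(s, c) = 3*(-85 + 4) = 3*(-81) = -243)
(-25231 + b(-105, M(14, -5))) - 33045 = (-25231 - 243) - 33045 = -25474 - 33045 = -58519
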